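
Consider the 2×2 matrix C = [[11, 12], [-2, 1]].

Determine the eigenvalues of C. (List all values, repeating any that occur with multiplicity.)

5, 7

det(C - sI) = (11 - s)(1 - s) - (12)·(-2) = s^2 - 12s + 35.
This factors as (s - 5)·(s - 7) = 0.
Eigenvalues: 5, 7.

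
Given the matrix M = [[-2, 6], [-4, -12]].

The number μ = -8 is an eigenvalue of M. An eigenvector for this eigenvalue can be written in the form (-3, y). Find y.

We need (M + 8I)v = 0.
M + 8I = [[6, 6], [-4, -4]].
Row 1: (6)·-3 + (6)·y = 0
Row 2: (-4)·-3 + (-4)·y = 0
Solving gives y = 3.
Check: M·(-3, 3) = (24, -24) = -8·(-3, 3).

3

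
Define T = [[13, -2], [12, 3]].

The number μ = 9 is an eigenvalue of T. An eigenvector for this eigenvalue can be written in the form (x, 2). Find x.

1

We need (T - 9I)v = 0.
T - 9I = [[4, -2], [12, -6]].
Row 1: (4)·x + (-2)·2 = 0
Row 2: (12)·x + (-6)·2 = 0
Solving gives x = 1.
Check: T·(1, 2) = (9, 18) = 9·(1, 2).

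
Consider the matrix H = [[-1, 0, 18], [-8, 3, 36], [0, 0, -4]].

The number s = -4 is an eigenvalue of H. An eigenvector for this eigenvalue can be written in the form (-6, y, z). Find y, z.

We need (H + 4I)v = 0.
H + 4I = [[3, 0, 18], [-8, 7, 36], [0, 0, 0]].
Row 1: (3)·-6 + (0)·y + (18)·z = 0
Row 2: (-8)·-6 + (7)·y + (36)·z = 0
Row 3: (0)·-6 + (0)·y + (0)·z = 0
Solving gives y = -12, z = 1.
Check: H·(-6, -12, 1) = (24, 48, -4) = -4·(-6, -12, 1).

-12, 1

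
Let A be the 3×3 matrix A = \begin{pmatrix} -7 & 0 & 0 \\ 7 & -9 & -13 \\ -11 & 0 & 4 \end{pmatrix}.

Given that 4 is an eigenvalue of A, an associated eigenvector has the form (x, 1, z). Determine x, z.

0, -1

We need (A - 4I)v = 0.
A - 4I = [[-11, 0, 0], [7, -13, -13], [-11, 0, 0]].
Row 1: (-11)·x + (0)·1 + (0)·z = 0
Row 2: (7)·x + (-13)·1 + (-13)·z = 0
Row 3: (-11)·x + (0)·1 + (0)·z = 0
Solving gives x = 0, z = -1.
Check: A·(0, 1, -1) = (0, 4, -4) = 4·(0, 1, -1).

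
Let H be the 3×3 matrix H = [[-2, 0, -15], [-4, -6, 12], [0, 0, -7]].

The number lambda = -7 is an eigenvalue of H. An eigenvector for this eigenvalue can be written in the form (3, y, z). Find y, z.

We need (H + 7I)v = 0.
H + 7I = [[5, 0, -15], [-4, 1, 12], [0, 0, 0]].
Row 1: (5)·3 + (0)·y + (-15)·z = 0
Row 2: (-4)·3 + (1)·y + (12)·z = 0
Row 3: (0)·3 + (0)·y + (0)·z = 0
Solving gives y = 0, z = 1.
Check: H·(3, 0, 1) = (-21, 0, -7) = -7·(3, 0, 1).

0, 1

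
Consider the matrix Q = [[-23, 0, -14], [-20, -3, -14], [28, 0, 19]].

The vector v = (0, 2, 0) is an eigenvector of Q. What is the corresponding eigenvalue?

-3

Compute Qv: Q·(0, 2, 0) = (0, -6, 0).
Since Qv = λv, compare component 2: -6 = λ·2, so λ = -3.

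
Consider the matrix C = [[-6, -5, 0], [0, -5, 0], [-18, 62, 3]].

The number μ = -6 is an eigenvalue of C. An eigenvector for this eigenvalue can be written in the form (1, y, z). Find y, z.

0, 2

We need (C + 6I)v = 0.
C + 6I = [[0, -5, 0], [0, 1, 0], [-18, 62, 9]].
Row 1: (0)·1 + (-5)·y + (0)·z = 0
Row 2: (0)·1 + (1)·y + (0)·z = 0
Row 3: (-18)·1 + (62)·y + (9)·z = 0
Solving gives y = 0, z = 2.
Check: C·(1, 0, 2) = (-6, 0, -12) = -6·(1, 0, 2).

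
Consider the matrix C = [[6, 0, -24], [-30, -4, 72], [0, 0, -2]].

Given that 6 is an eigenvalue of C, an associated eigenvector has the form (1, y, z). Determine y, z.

We need (C - 6I)v = 0.
C - 6I = [[0, 0, -24], [-30, -10, 72], [0, 0, -8]].
Row 1: (0)·1 + (0)·y + (-24)·z = 0
Row 2: (-30)·1 + (-10)·y + (72)·z = 0
Row 3: (0)·1 + (0)·y + (-8)·z = 0
Solving gives y = -3, z = 0.
Check: C·(1, -3, 0) = (6, -18, 0) = 6·(1, -3, 0).

-3, 0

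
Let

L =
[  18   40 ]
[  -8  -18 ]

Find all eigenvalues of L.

-2, 2

det(L - tI) = (18 - t)(-18 - t) - (40)·(-8) = t^2 - 4.
This factors as (t + 2)·(t - 2) = 0.
Eigenvalues: -2, 2.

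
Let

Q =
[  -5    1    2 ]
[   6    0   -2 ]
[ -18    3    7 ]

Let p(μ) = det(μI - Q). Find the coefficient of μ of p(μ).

p(μ) = μ^3 - 2μ^2 + μ.
The coefficient of μ is 1.

1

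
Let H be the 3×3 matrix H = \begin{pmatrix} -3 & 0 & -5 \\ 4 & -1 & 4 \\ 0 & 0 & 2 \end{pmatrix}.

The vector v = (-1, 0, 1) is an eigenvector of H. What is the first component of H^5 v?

First find the eigenvalue: Hv = (-2, 0, 2) = 2·(-1, 0, 1), so λ = 2.
Then H^5 v = λ^5·v = 2^5·(-1, 0, 1) = 32·(-1, 0, 1) = (-32, 0, 32).

-32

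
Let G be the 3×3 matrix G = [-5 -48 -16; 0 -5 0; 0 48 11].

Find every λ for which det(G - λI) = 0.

-5, -5, 11

The characteristic polynomial is p(λ) = det(λI - G).
Expanding the 3×3 determinant: p(λ) = λ^3 - λ^2 - 85λ - 275.
Since p(-5) = 0, λ = -5 is a root.
Dividing by (λ + 5) leaves λ^2 - 6λ - 55.
The quadratic factors as (λ + 5)·(λ - 11).
Eigenvalues: -5, -5, 11.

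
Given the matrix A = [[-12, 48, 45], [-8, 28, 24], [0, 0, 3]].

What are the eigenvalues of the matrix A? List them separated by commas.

Compute the characteristic polynomial p(lambda) = det(lambda·I - A).
Cofactor expansion gives p(lambda) = lambda^3 - 19·lambda^2 + 96·lambda - 144.
Since p(3) = 0, lambda = 3 is a root.
Factor out (lambda - 3): p(lambda) = (lambda - 3)·(lambda^2 - 16·lambda + 48).
The quadratic factors as (lambda - 4)·(lambda - 12).
Eigenvalues: 3, 4, 12.

3, 4, 12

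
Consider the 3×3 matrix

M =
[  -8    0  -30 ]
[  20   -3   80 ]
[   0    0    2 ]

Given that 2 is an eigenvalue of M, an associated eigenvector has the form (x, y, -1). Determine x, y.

3, -4

We need (M - 2I)v = 0.
M - 2I = [[-10, 0, -30], [20, -5, 80], [0, 0, 0]].
Row 1: (-10)·x + (0)·y + (-30)·-1 = 0
Row 2: (20)·x + (-5)·y + (80)·-1 = 0
Row 3: (0)·x + (0)·y + (0)·-1 = 0
Solving gives x = 3, y = -4.
Check: M·(3, -4, -1) = (6, -8, -2) = 2·(3, -4, -1).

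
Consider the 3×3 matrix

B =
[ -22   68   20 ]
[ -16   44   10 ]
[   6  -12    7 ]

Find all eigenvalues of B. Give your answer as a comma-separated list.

The characteristic polynomial is p(λ) = det(λI - B).
Expanding the 3×3 determinant: p(λ) = λ^3 - 29λ^2 + 274λ - 840.
Since p(7) = 0, λ = 7 is a root.
Dividing by (λ - 7) leaves λ^2 - 22λ + 120.
The quadratic factors as (λ - 10)·(λ - 12).
Eigenvalues: 7, 10, 12.

7, 10, 12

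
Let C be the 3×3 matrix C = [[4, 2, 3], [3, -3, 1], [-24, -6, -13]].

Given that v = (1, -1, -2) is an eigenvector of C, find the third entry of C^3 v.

128

First find the eigenvalue: Cv = (-4, 4, 8) = -4·(1, -1, -2), so λ = -4.
Then C^3 v = λ^3·v = (-4)^3·(1, -1, -2) = -64·(1, -1, -2) = (-64, 64, 128).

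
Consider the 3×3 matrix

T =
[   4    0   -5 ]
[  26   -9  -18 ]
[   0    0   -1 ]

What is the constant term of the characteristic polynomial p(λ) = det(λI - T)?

-36

p(0) = det(0·I − T) = det(−T) = (−1)^3·det(T).
det(T) = 36, so p(0) = -36.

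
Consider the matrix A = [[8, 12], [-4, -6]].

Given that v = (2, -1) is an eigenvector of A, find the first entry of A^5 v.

64

First find the eigenvalue: Av = (4, -2) = 2·(2, -1), so λ = 2.
Then A^5 v = λ^5·v = 2^5·(2, -1) = 32·(2, -1) = (64, -32).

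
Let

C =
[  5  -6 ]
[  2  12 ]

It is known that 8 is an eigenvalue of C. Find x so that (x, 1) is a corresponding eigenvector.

-2

We need (C - 8I)v = 0.
C - 8I = [[-3, -6], [2, 4]].
Row 1: (-3)·x + (-6)·1 = 0
Row 2: (2)·x + (4)·1 = 0
Solving gives x = -2.
Check: C·(-2, 1) = (-16, 8) = 8·(-2, 1).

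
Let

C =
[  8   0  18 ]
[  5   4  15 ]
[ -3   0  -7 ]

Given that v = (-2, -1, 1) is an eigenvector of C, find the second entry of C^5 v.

1

First find the eigenvalue: Cv = (2, 1, -1) = -1·(-2, -1, 1), so λ = -1.
Then C^5 v = λ^5·v = (-1)^5·(-2, -1, 1) = -1·(-2, -1, 1) = (2, 1, -1).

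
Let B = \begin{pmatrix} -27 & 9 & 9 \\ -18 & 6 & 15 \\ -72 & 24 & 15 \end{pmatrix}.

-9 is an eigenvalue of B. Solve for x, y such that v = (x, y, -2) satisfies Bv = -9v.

0, 2

We need (B + 9I)v = 0.
B + 9I = [[-18, 9, 9], [-18, 15, 15], [-72, 24, 24]].
Row 1: (-18)·x + (9)·y + (9)·-2 = 0
Row 2: (-18)·x + (15)·y + (15)·-2 = 0
Row 3: (-72)·x + (24)·y + (24)·-2 = 0
Solving gives x = 0, y = 2.
Check: B·(0, 2, -2) = (0, -18, 18) = -9·(0, 2, -2).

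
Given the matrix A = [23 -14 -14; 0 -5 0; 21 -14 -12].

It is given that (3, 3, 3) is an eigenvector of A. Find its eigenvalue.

Compute Av: A·(3, 3, 3) = (-15, -15, -15).
Since Av = λv, compare component 1: -15 = λ·3, so λ = -5.

-5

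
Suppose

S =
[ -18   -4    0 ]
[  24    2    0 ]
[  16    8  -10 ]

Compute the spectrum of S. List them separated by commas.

-10, -10, -6

Compute the characteristic polynomial p(λ) = det(λI - S).
Cofactor expansion gives p(λ) = λ^3 + 26λ^2 + 220λ + 600.
Rational-root test: λ = -10 gives p(-10) = 0.
Dividing by (λ + 10) leaves λ^2 + 16λ + 60.
The quadratic factors as (λ + 10)·(λ + 6).
Eigenvalues: -10, -10, -6.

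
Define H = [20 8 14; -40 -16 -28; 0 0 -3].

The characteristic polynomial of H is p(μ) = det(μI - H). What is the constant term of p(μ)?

p(μ) = μ^3 - μ^2 - 12μ.
The constant term is 0.

0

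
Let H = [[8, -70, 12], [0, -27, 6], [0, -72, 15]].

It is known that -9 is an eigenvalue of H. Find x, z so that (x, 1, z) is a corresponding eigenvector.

We need (H + 9I)v = 0.
H + 9I = [[17, -70, 12], [0, -18, 6], [0, -72, 24]].
Row 1: (17)·x + (-70)·1 + (12)·z = 0
Row 2: (0)·x + (-18)·1 + (6)·z = 0
Row 3: (0)·x + (-72)·1 + (24)·z = 0
Solving gives x = 2, z = 3.
Check: H·(2, 1, 3) = (-18, -9, -27) = -9·(2, 1, 3).

2, 3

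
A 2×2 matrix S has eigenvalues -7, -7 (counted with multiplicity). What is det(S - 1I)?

If S has eigenvalues -7, -7, then S - 1I has eigenvalues -8, -8.
det(S - 1I) = (-8) · (-8) = 64.

64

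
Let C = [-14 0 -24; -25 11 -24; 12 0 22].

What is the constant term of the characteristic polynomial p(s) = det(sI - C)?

220

p(0) = det(0·I − C) = det(−C) = (−1)^3·det(C).
det(C) = -220, so p(0) = 220.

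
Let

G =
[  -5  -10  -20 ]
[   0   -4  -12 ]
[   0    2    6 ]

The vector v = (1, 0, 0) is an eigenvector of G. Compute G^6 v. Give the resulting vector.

(15625, 0, 0)

First find the eigenvalue: Gv = (-5, 0, 0) = -5·(1, 0, 0), so λ = -5.
Then G^6 v = λ^6·v = (-5)^6·(1, 0, 0) = 15625·(1, 0, 0) = (15625, 0, 0).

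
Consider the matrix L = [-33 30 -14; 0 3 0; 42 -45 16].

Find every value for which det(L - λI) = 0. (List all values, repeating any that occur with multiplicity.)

Compute the characteristic polynomial p(r) = det(rI - L).
Expanding the 3×3 determinant: p(r) = r^3 + 14r^2 + 9r - 180.
Since p(-5) = 0, r = -5 is a root.
Dividing by (r + 5) leaves r^2 + 9r - 36.
The quadratic factors as (r + 12)·(r - 3).
Eigenvalues: -12, -5, 3.

-12, -5, 3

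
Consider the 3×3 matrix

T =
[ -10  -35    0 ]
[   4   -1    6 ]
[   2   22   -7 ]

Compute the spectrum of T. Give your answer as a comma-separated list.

Set up det(rI - T) = 0.
Cofactor expansion gives p(r) = r^3 + 18r^2 + 95r + 150.
Try r = -5: p(-5) = 0, so -5 is a root.
Factor out (r + 5): p(r) = (r + 5)·(r^2 + 13r + 30).
The quadratic factors as (r + 10)·(r + 3).
Eigenvalues: -10, -5, -3.

-10, -5, -3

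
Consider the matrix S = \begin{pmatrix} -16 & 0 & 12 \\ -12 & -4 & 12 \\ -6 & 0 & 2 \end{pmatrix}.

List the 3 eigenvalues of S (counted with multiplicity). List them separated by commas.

-10, -4, -4

The characteristic polynomial is p(lambda) = det(lambda·I - S).
Expanding the 3×3 determinant: p(lambda) = lambda^3 + 18·lambda^2 + 96·lambda + 160.
Try lambda = -4: p(-4) = 0, so -4 is a root.
Factor out (lambda + 4): p(lambda) = (lambda + 4)·(lambda^2 + 14·lambda + 40).
The quadratic factors as (lambda + 10)·(lambda + 4).
Eigenvalues: -10, -4, -4.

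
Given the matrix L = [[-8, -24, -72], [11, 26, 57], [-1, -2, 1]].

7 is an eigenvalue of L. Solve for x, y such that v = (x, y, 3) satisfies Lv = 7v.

We need (L - 7I)v = 0.
L - 7I = [[-15, -24, -72], [11, 19, 57], [-1, -2, -6]].
Row 1: (-15)·x + (-24)·y + (-72)·3 = 0
Row 2: (11)·x + (19)·y + (57)·3 = 0
Row 3: (-1)·x + (-2)·y + (-6)·3 = 0
Solving gives x = 0, y = -9.
Check: L·(0, -9, 3) = (0, -63, 21) = 7·(0, -9, 3).

0, -9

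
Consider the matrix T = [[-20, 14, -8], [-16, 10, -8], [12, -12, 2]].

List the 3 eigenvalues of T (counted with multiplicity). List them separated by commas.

-6, -4, 2

Compute the characteristic polynomial p(λ) = det(λI - T).
Expanding along the first row, p(λ) = λ^3 + 8λ^2 + 4λ - 48.
Since p(-4) = 0, λ = -4 is a root.
Dividing by (λ + 4) leaves λ^2 + 4λ - 12.
The quadratic factors as (λ + 6)·(λ - 2).
Eigenvalues: -6, -4, 2.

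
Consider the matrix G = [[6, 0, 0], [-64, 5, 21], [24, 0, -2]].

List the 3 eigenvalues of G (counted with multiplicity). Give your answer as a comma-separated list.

Compute the characteristic polynomial p(μ) = det(μI - G).
Expanding the 3×3 determinant: p(μ) = μ^3 - 9μ^2 + 8μ + 60.
Since p(-2) = 0, μ = -2 is a root.
Dividing by (μ + 2) leaves μ^2 - 11μ + 30.
The quadratic factors as (μ - 5)·(μ - 6).
Eigenvalues: -2, 5, 6.

-2, 5, 6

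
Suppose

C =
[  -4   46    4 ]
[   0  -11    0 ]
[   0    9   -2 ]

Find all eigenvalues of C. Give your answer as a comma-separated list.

-11, -4, -2

Set up det(λI - C) = 0.
Expanding along the first row, p(λ) = λ^3 + 17λ^2 + 74λ + 88.
Try λ = -11: p(-11) = 0, so -11 is a root.
Factor out (λ + 11): p(λ) = (λ + 11)·(λ^2 + 6λ + 8).
The quadratic factors as (λ + 4)·(λ + 2).
Eigenvalues: -11, -4, -2.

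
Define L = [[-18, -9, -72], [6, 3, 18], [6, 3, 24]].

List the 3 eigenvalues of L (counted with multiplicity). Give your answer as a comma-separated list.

The characteristic polynomial is p(r) = det(rI - L).
Expanding along the first row, p(r) = r^3 - 9r^2 + 18r.
Try r = 3: p(3) = 0, so 3 is a root.
Factor out (r - 3): p(r) = (r - 3)·(r^2 - 6r).
The quadratic factors as r·(r - 6).
Eigenvalues: 0, 3, 6.

0, 3, 6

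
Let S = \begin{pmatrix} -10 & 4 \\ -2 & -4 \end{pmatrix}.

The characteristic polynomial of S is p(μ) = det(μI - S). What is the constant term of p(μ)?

p(μ) = μ^2 + 14μ + 48.
The constant term is 48.

48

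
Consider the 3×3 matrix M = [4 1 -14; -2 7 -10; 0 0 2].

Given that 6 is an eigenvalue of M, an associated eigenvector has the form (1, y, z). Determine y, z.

We need (M - 6I)v = 0.
M - 6I = [[-2, 1, -14], [-2, 1, -10], [0, 0, -4]].
Row 1: (-2)·1 + (1)·y + (-14)·z = 0
Row 2: (-2)·1 + (1)·y + (-10)·z = 0
Row 3: (0)·1 + (0)·y + (-4)·z = 0
Solving gives y = 2, z = 0.
Check: M·(1, 2, 0) = (6, 12, 0) = 6·(1, 2, 0).

2, 0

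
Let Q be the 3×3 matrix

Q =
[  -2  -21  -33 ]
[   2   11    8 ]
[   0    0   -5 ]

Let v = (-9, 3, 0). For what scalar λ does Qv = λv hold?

Compute Qv: Q·(-9, 3, 0) = (-45, 15, 0).
Since Qv = λv, compare component 1: -45 = λ·-9, so λ = 5.

5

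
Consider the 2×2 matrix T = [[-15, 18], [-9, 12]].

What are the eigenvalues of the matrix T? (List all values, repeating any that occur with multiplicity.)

det(T - sI) = (-15 - s)(12 - s) - (18)·(-9) = s^2 + 3s - 18.
This factors as (s + 6)·(s - 3) = 0.
Eigenvalues: -6, 3.

-6, 3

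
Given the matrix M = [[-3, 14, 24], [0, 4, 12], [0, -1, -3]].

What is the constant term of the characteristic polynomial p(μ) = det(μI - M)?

0

p(0) = det(0·I − M) = det(−M) = (−1)^3·det(M).
det(M) = 0, so p(0) = 0.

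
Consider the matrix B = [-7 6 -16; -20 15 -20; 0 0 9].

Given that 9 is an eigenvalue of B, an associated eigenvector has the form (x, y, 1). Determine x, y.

-1, 0

We need (B - 9I)v = 0.
B - 9I = [[-16, 6, -16], [-20, 6, -20], [0, 0, 0]].
Row 1: (-16)·x + (6)·y + (-16)·1 = 0
Row 2: (-20)·x + (6)·y + (-20)·1 = 0
Row 3: (0)·x + (0)·y + (0)·1 = 0
Solving gives x = -1, y = 0.
Check: B·(-1, 0, 1) = (-9, 0, 9) = 9·(-1, 0, 1).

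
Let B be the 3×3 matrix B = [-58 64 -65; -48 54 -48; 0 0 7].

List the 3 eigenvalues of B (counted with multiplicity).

The characteristic polynomial is p(μ) = det(μI - B).
Expanding along the first row, p(μ) = μ^3 - 3μ^2 - 88μ + 420.
Since p(7) = 0, μ = 7 is a root.
Dividing by (μ - 7) leaves μ^2 + 4μ - 60.
The quadratic factors as (μ + 10)·(μ - 6).
Eigenvalues: -10, 6, 7.

-10, 6, 7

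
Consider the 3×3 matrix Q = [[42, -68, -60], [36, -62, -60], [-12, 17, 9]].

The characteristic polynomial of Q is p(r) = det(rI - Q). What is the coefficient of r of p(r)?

p(r) = r^3 + 11r^2 - 36r - 396.
The coefficient of r is -36.

-36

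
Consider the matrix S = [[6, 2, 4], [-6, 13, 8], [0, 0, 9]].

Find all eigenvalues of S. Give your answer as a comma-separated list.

9, 9, 10

Compute the characteristic polynomial p(r) = det(rI - S).
Cofactor expansion gives p(r) = r^3 - 28r^2 + 261r - 810.
Try r = 10: p(10) = 0, so 10 is a root.
Dividing by (r - 10) leaves r^2 - 18r + 81.
The quadratic factor is (r - 9)^2.
Eigenvalues: 9, 9, 10.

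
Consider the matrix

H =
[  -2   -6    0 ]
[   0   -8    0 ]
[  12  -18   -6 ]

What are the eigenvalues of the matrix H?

-8, -6, -2

Set up det(sI - H) = 0.
Expanding the 3×3 determinant: p(s) = s^3 + 16s^2 + 76s + 96.
Since p(-2) = 0, s = -2 is a root.
Factor out (s + 2): p(s) = (s + 2)·(s^2 + 14s + 48).
The quadratic factors as (s + 8)·(s + 6).
Eigenvalues: -8, -6, -2.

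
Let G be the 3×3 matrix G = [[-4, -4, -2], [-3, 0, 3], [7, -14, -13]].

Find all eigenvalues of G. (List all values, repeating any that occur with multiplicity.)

-6, -6, -5

The characteristic polynomial is p(r) = det(rI - G).
Expanding along the first row, p(r) = r^3 + 17r^2 + 96r + 180.
Try r = -6: p(-6) = 0, so -6 is a root.
Factor out (r + 6): p(r) = (r + 6)·(r^2 + 11r + 30).
The quadratic factors as (r + 6)·(r + 5).
Eigenvalues: -6, -6, -5.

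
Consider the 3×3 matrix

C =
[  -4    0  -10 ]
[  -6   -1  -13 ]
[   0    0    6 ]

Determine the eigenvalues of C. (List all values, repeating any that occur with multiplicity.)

-4, -1, 6

Compute the characteristic polynomial p(lambda) = det(lambda·I - C).
Expanding along the first row, p(lambda) = lambda^3 - lambda^2 - 26·lambda - 24.
Since p(-1) = 0, lambda = -1 is a root.
Factor out (lambda + 1): p(lambda) = (lambda + 1)·(lambda^2 - 2·lambda - 24).
The quadratic factors as (lambda + 4)·(lambda - 6).
Eigenvalues: -4, -1, 6.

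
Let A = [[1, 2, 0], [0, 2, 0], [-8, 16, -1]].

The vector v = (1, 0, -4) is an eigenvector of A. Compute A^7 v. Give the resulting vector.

First find the eigenvalue: Av = (1, 0, -4) = 1·(1, 0, -4), so λ = 1.
Then A^7 v = λ^7·v = 1^7·(1, 0, -4) = 1·(1, 0, -4) = (1, 0, -4).

(1, 0, -4)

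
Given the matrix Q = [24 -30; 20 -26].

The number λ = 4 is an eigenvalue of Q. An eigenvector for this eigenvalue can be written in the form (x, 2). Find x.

We need (Q - 4I)v = 0.
Q - 4I = [[20, -30], [20, -30]].
Row 1: (20)·x + (-30)·2 = 0
Row 2: (20)·x + (-30)·2 = 0
Solving gives x = 3.
Check: Q·(3, 2) = (12, 8) = 4·(3, 2).

3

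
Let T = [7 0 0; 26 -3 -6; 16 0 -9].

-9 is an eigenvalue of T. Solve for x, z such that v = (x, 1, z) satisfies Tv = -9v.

0, 1

We need (T + 9I)v = 0.
T + 9I = [[16, 0, 0], [26, 6, -6], [16, 0, 0]].
Row 1: (16)·x + (0)·1 + (0)·z = 0
Row 2: (26)·x + (6)·1 + (-6)·z = 0
Row 3: (16)·x + (0)·1 + (0)·z = 0
Solving gives x = 0, z = 1.
Check: T·(0, 1, 1) = (0, -9, -9) = -9·(0, 1, 1).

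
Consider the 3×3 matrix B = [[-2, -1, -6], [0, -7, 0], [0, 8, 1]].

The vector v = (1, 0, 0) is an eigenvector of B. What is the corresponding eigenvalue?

Compute Bv: B·(1, 0, 0) = (-2, 0, 0).
Since Bv = λv, compare component 1: -2 = λ·1, so λ = -2.

-2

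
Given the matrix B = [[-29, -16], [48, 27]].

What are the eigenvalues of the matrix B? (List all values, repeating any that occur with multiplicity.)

det(B - rI) = (-29 - r)(27 - r) - (-16)·(48) = r^2 + 2r - 15.
This factors as (r + 5)·(r - 3) = 0.
Eigenvalues: -5, 3.

-5, 3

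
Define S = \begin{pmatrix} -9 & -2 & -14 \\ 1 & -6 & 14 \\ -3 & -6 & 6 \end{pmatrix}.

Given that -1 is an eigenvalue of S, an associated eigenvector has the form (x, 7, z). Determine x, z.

We need (S + 1I)v = 0.
S + 1I = [[-8, -2, -14], [1, -5, 14], [-3, -6, 7]].
Row 1: (-8)·x + (-2)·7 + (-14)·z = 0
Row 2: (1)·x + (-5)·7 + (14)·z = 0
Row 3: (-3)·x + (-6)·7 + (7)·z = 0
Solving gives x = -7, z = 3.
Check: S·(-7, 7, 3) = (7, -7, -3) = -1·(-7, 7, 3).

-7, 3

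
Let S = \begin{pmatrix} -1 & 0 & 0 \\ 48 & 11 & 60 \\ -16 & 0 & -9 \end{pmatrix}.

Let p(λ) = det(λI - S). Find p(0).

-99

p(0) = det(0·I − S) = det(−S) = (−1)^3·det(S).
det(S) = 99, so p(0) = -99.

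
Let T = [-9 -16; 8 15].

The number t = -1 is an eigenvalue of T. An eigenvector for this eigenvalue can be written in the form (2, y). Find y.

-1

We need (T + 1I)v = 0.
T + 1I = [[-8, -16], [8, 16]].
Row 1: (-8)·2 + (-16)·y = 0
Row 2: (8)·2 + (16)·y = 0
Solving gives y = -1.
Check: T·(2, -1) = (-2, 1) = -1·(2, -1).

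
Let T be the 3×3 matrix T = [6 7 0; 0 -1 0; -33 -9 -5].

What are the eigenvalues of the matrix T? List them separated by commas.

Compute the characteristic polynomial p(lambda) = det(lambda·I - T).
Expanding the 3×3 determinant: p(lambda) = lambda^3 - 31·lambda - 30.
Since p(-1) = 0, lambda = -1 is a root.
Factor out (lambda + 1): p(lambda) = (lambda + 1)·(lambda^2 - lambda - 30).
The quadratic factors as (lambda + 5)·(lambda - 6).
Eigenvalues: -5, -1, 6.

-5, -1, 6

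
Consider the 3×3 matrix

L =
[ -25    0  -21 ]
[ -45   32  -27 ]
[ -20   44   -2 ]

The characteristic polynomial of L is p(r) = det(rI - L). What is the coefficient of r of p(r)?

p(r) = r^3 - 5r^2 - 46r - 40.
The coefficient of r is -46.

-46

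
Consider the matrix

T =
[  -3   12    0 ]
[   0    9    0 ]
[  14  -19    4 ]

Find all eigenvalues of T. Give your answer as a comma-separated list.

Compute the characteristic polynomial p(λ) = det(λI - T).
Expanding the 3×3 determinant: p(λ) = λ^3 - 10λ^2 - 3λ + 108.
Rational-root test: λ = 9 gives p(9) = 0.
Factor out (λ - 9): p(λ) = (λ - 9)·(λ^2 - λ - 12).
The quadratic factors as (λ + 3)·(λ - 4).
Eigenvalues: -3, 4, 9.

-3, 4, 9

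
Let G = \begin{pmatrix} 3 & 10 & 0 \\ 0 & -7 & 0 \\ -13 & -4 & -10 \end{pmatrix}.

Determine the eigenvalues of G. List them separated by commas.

-10, -7, 3

The characteristic polynomial is p(λ) = det(λI - G).
Expanding the 3×3 determinant: p(λ) = λ^3 + 14λ^2 + 19λ - 210.
Since p(-7) = 0, λ = -7 is a root.
Factor out (λ + 7): p(λ) = (λ + 7)·(λ^2 + 7λ - 30).
The quadratic factors as (λ + 10)·(λ - 3).
Eigenvalues: -10, -7, 3.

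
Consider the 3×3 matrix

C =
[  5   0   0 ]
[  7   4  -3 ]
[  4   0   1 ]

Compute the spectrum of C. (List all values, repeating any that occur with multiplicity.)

Set up det(tI - C) = 0.
Cofactor expansion gives p(t) = t^3 - 10t^2 + 29t - 20.
Try t = 1: p(1) = 0, so 1 is a root.
Factor out (t - 1): p(t) = (t - 1)·(t^2 - 9t + 20).
The quadratic factors as (t - 4)·(t - 5).
Eigenvalues: 1, 4, 5.

1, 4, 5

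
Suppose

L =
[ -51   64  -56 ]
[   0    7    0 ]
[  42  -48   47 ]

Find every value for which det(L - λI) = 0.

-9, 5, 7

Compute the characteristic polynomial p(s) = det(sI - L).
Cofactor expansion gives p(s) = s^3 - 3s^2 - 73s + 315.
Try s = -9: p(-9) = 0, so -9 is a root.
Dividing by (s + 9) leaves s^2 - 12s + 35.
The quadratic factors as (s - 5)·(s - 7).
Eigenvalues: -9, 5, 7.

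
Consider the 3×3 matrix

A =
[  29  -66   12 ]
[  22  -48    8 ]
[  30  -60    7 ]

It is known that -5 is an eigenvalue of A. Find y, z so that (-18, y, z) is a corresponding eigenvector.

We need (A + 5I)v = 0.
A + 5I = [[34, -66, 12], [22, -43, 8], [30, -60, 12]].
Row 1: (34)·-18 + (-66)·y + (12)·z = 0
Row 2: (22)·-18 + (-43)·y + (8)·z = 0
Row 3: (30)·-18 + (-60)·y + (12)·z = 0
Solving gives y = -12, z = -15.
Check: A·(-18, -12, -15) = (90, 60, 75) = -5·(-18, -12, -15).

-12, -15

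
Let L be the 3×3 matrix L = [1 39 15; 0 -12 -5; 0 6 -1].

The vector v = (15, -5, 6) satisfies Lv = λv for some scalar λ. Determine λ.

-6

Compute Lv: L·(15, -5, 6) = (-90, 30, -36).
Since Lv = λv, compare component 1: -90 = λ·15, so λ = -6.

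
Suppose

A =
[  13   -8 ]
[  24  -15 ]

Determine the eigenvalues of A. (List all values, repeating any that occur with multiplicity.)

-3, 1

det(A - λI) = (13 - λ)(-15 - λ) - (-8)·(24) = λ^2 + 2λ - 3.
This factors as (λ + 3)·(λ - 1) = 0.
Eigenvalues: -3, 1.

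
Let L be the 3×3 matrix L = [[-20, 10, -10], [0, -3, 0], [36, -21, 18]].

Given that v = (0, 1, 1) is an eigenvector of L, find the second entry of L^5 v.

First find the eigenvalue: Lv = (0, -3, -3) = -3·(0, 1, 1), so λ = -3.
Then L^5 v = λ^5·v = (-3)^5·(0, 1, 1) = -243·(0, 1, 1) = (0, -243, -243).

-243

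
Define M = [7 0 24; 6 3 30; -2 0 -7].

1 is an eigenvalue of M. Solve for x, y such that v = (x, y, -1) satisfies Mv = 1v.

4, 3

We need (M - 1I)v = 0.
M - 1I = [[6, 0, 24], [6, 2, 30], [-2, 0, -8]].
Row 1: (6)·x + (0)·y + (24)·-1 = 0
Row 2: (6)·x + (2)·y + (30)·-1 = 0
Row 3: (-2)·x + (0)·y + (-8)·-1 = 0
Solving gives x = 4, y = 3.
Check: M·(4, 3, -1) = (4, 3, -1) = 1·(4, 3, -1).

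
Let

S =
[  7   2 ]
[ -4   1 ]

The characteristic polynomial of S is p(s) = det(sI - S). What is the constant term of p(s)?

15

p(s) = s^2 - 8s + 15.
The constant term is 15.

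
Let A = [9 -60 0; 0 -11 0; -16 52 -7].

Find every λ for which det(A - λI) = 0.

Compute the characteristic polynomial p(μ) = det(μI - A).
Cofactor expansion gives p(μ) = μ^3 + 9μ^2 - 85μ - 693.
Try μ = -7: p(-7) = 0, so -7 is a root.
Factor out (μ + 7): p(μ) = (μ + 7)·(μ^2 + 2μ - 99).
The quadratic factors as (μ + 11)·(μ - 9).
Eigenvalues: -11, -7, 9.

-11, -7, 9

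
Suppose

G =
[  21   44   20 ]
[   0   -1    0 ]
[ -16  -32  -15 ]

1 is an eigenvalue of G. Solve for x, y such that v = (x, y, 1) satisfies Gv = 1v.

We need (G - 1I)v = 0.
G - 1I = [[20, 44, 20], [0, -2, 0], [-16, -32, -16]].
Row 1: (20)·x + (44)·y + (20)·1 = 0
Row 2: (0)·x + (-2)·y + (0)·1 = 0
Row 3: (-16)·x + (-32)·y + (-16)·1 = 0
Solving gives x = -1, y = 0.
Check: G·(-1, 0, 1) = (-1, 0, 1) = 1·(-1, 0, 1).

-1, 0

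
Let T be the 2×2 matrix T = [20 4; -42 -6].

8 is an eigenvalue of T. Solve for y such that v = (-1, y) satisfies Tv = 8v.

3

We need (T - 8I)v = 0.
T - 8I = [[12, 4], [-42, -14]].
Row 1: (12)·-1 + (4)·y = 0
Row 2: (-42)·-1 + (-14)·y = 0
Solving gives y = 3.
Check: T·(-1, 3) = (-8, 24) = 8·(-1, 3).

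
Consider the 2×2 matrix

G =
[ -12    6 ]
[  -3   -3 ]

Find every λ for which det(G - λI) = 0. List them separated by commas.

det(G - rI) = (-12 - r)(-3 - r) - (6)·(-3) = r^2 + 15r + 54.
This factors as (r + 9)·(r + 6) = 0.
Eigenvalues: -9, -6.

-9, -6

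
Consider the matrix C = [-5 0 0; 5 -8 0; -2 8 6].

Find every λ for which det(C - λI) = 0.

C is lower triangular, so its eigenvalues are the diagonal entries.
Diagonal: -5, -8, 6.

-8, -5, 6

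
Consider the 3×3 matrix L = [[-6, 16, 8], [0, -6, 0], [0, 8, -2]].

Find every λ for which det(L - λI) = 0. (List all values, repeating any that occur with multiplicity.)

The characteristic polynomial is p(μ) = det(μI - L).
Expanding along the first row, p(μ) = μ^3 + 14μ^2 + 60μ + 72.
Rational-root test: μ = -2 gives p(-2) = 0.
Dividing by (μ + 2) leaves μ^2 + 12μ + 36.
The quadratic factor is (μ + 6)^2.
Eigenvalues: -6, -6, -2.

-6, -6, -2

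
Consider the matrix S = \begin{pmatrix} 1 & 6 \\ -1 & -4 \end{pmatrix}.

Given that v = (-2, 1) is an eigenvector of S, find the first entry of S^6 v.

-128

First find the eigenvalue: Sv = (4, -2) = -2·(-2, 1), so λ = -2.
Then S^6 v = λ^6·v = (-2)^6·(-2, 1) = 64·(-2, 1) = (-128, 64).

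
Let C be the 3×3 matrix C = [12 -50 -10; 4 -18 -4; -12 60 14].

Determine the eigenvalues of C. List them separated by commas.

2, 2, 4

Set up det(λI - C) = 0.
Expanding the 3×3 determinant: p(λ) = λ^3 - 8λ^2 + 20λ - 16.
Rational-root test: λ = 4 gives p(4) = 0.
Dividing by (λ - 4) leaves λ^2 - 4λ + 4.
The quadratic factor is (λ - 2)^2.
Eigenvalues: 2, 2, 4.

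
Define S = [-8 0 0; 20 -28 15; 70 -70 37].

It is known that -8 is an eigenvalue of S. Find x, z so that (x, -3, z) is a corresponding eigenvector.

We need (S + 8I)v = 0.
S + 8I = [[0, 0, 0], [20, -20, 15], [70, -70, 45]].
Row 1: (0)·x + (0)·-3 + (0)·z = 0
Row 2: (20)·x + (-20)·-3 + (15)·z = 0
Row 3: (70)·x + (-70)·-3 + (45)·z = 0
Solving gives x = -3, z = 0.
Check: S·(-3, -3, 0) = (24, 24, 0) = -8·(-3, -3, 0).

-3, 0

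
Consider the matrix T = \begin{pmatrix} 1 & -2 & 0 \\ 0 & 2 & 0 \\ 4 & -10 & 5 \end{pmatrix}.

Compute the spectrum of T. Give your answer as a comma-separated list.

1, 2, 5

Set up det(λI - T) = 0.
Cofactor expansion gives p(λ) = λ^3 - 8λ^2 + 17λ - 10.
Rational-root test: λ = 1 gives p(1) = 0.
Factor out (λ - 1): p(λ) = (λ - 1)·(λ^2 - 7λ + 10).
The quadratic factors as (λ - 2)·(λ - 5).
Eigenvalues: 1, 2, 5.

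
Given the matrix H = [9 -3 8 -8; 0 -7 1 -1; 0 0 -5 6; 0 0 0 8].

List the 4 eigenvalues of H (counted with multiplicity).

-7, -5, 8, 9

H is upper triangular, so its eigenvalues are the diagonal entries.
Diagonal: 9, -7, -5, 8.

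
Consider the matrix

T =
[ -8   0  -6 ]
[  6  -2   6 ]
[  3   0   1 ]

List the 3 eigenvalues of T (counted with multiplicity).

The characteristic polynomial is p(lambda) = det(lambda·I - T).
Cofactor expansion gives p(lambda) = lambda^3 + 9·lambda^2 + 24·lambda + 20.
Since p(-2) = 0, lambda = -2 is a root.
Dividing by (lambda + 2) leaves lambda^2 + 7·lambda + 10.
The quadratic factors as (lambda + 5)·(lambda + 2).
Eigenvalues: -5, -2, -2.

-5, -2, -2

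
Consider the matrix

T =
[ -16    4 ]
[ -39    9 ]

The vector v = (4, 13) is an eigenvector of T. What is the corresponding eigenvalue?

-3

Compute Tv: T·(4, 13) = (-12, -39).
Since Tv = λv, compare component 1: -12 = λ·4, so λ = -3.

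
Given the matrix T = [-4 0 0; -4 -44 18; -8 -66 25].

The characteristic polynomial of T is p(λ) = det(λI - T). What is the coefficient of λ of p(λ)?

164

p(λ) = λ^3 + 23λ^2 + 164λ + 352.
The coefficient of λ is 164.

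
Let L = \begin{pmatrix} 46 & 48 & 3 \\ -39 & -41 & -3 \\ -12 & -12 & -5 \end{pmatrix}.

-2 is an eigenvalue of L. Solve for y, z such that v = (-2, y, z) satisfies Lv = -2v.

2, 0

We need (L + 2I)v = 0.
L + 2I = [[48, 48, 3], [-39, -39, -3], [-12, -12, -3]].
Row 1: (48)·-2 + (48)·y + (3)·z = 0
Row 2: (-39)·-2 + (-39)·y + (-3)·z = 0
Row 3: (-12)·-2 + (-12)·y + (-3)·z = 0
Solving gives y = 2, z = 0.
Check: L·(-2, 2, 0) = (4, -4, 0) = -2·(-2, 2, 0).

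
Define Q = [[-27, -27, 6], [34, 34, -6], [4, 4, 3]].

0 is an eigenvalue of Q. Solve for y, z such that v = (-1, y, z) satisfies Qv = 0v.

1, 0

We need (Q)v = 0.
Q = [[-27, -27, 6], [34, 34, -6], [4, 4, 3]].
Row 1: (-27)·-1 + (-27)·y + (6)·z = 0
Row 2: (34)·-1 + (34)·y + (-6)·z = 0
Row 3: (4)·-1 + (4)·y + (3)·z = 0
Solving gives y = 1, z = 0.
Check: Q·(-1, 1, 0) = (0, 0, 0) = 0·(-1, 1, 0).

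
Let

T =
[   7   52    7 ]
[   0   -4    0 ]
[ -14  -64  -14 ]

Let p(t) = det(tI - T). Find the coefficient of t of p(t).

p(t) = t^3 + 11t^2 + 28t.
The coefficient of t is 28.

28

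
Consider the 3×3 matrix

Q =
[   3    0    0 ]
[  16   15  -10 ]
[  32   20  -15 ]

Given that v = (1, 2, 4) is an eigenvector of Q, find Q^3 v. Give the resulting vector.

(27, 54, 108)

First find the eigenvalue: Qv = (3, 6, 12) = 3·(1, 2, 4), so λ = 3.
Then Q^3 v = λ^3·v = 3^3·(1, 2, 4) = 27·(1, 2, 4) = (27, 54, 108).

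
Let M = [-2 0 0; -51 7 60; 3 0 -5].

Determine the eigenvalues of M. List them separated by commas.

-5, -2, 7

Set up det(rI - M) = 0.
Expanding the 3×3 determinant: p(r) = r^3 - 39r - 70.
Rational-root test: r = 7 gives p(7) = 0.
Dividing by (r - 7) leaves r^2 + 7r + 10.
The quadratic factors as (r + 5)·(r + 2).
Eigenvalues: -5, -2, 7.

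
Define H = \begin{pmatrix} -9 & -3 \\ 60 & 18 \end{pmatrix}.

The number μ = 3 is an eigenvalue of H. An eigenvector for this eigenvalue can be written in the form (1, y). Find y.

We need (H - 3I)v = 0.
H - 3I = [[-12, -3], [60, 15]].
Row 1: (-12)·1 + (-3)·y = 0
Row 2: (60)·1 + (15)·y = 0
Solving gives y = -4.
Check: H·(1, -4) = (3, -12) = 3·(1, -4).

-4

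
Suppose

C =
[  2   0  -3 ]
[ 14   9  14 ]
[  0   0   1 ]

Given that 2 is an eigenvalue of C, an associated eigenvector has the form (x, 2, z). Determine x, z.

-1, 0

We need (C - 2I)v = 0.
C - 2I = [[0, 0, -3], [14, 7, 14], [0, 0, -1]].
Row 1: (0)·x + (0)·2 + (-3)·z = 0
Row 2: (14)·x + (7)·2 + (14)·z = 0
Row 3: (0)·x + (0)·2 + (-1)·z = 0
Solving gives x = -1, z = 0.
Check: C·(-1, 2, 0) = (-2, 4, 0) = 2·(-1, 2, 0).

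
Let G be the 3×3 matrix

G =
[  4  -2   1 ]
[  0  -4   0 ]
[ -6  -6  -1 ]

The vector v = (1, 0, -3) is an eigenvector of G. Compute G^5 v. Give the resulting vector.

(1, 0, -3)

First find the eigenvalue: Gv = (1, 0, -3) = 1·(1, 0, -3), so λ = 1.
Then G^5 v = λ^5·v = 1^5·(1, 0, -3) = 1·(1, 0, -3) = (1, 0, -3).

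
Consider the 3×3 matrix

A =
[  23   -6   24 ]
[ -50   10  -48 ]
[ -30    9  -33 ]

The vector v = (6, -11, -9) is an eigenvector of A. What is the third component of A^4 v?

-144

First find the eigenvalue: Av = (-12, 22, 18) = -2·(6, -11, -9), so λ = -2.
Then A^4 v = λ^4·v = (-2)^4·(6, -11, -9) = 16·(6, -11, -9) = (96, -176, -144).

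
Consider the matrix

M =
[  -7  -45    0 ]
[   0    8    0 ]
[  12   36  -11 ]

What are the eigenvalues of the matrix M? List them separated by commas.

Set up det(rI - M) = 0.
Cofactor expansion gives p(r) = r^3 + 10r^2 - 67r - 616.
Try r = -7: p(-7) = 0, so -7 is a root.
Factor out (r + 7): p(r) = (r + 7)·(r^2 + 3r - 88).
The quadratic factors as (r + 11)·(r - 8).
Eigenvalues: -11, -7, 8.

-11, -7, 8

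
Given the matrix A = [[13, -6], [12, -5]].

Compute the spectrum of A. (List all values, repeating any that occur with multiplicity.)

1, 7

det(A - λI) = (13 - λ)(-5 - λ) - (-6)·(12) = λ^2 - 8λ + 7.
This factors as (λ - 1)·(λ - 7) = 0.
Eigenvalues: 1, 7.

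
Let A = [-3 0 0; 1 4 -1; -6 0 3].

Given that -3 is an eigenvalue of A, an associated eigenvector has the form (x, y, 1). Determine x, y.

We need (A + 3I)v = 0.
A + 3I = [[0, 0, 0], [1, 7, -1], [-6, 0, 6]].
Row 1: (0)·x + (0)·y + (0)·1 = 0
Row 2: (1)·x + (7)·y + (-1)·1 = 0
Row 3: (-6)·x + (0)·y + (6)·1 = 0
Solving gives x = 1, y = 0.
Check: A·(1, 0, 1) = (-3, 0, -3) = -3·(1, 0, 1).

1, 0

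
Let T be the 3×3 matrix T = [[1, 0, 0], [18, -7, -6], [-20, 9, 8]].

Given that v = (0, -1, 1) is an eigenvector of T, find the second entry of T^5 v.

1

First find the eigenvalue: Tv = (0, 1, -1) = -1·(0, -1, 1), so λ = -1.
Then T^5 v = λ^5·v = (-1)^5·(0, -1, 1) = -1·(0, -1, 1) = (0, 1, -1).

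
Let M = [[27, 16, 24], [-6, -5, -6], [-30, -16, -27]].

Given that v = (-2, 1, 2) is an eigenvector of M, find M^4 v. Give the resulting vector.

(-1250, 625, 1250)

First find the eigenvalue: Mv = (10, -5, -10) = -5·(-2, 1, 2), so λ = -5.
Then M^4 v = λ^4·v = (-5)^4·(-2, 1, 2) = 625·(-2, 1, 2) = (-1250, 625, 1250).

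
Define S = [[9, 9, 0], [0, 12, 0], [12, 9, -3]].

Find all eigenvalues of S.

Compute the characteristic polynomial p(t) = det(tI - S).
Cofactor expansion gives p(t) = t^3 - 18t^2 + 45t + 324.
Rational-root test: t = -3 gives p(-3) = 0.
Factor out (t + 3): p(t) = (t + 3)·(t^2 - 21t + 108).
The quadratic factors as (t - 9)·(t - 12).
Eigenvalues: -3, 9, 12.

-3, 9, 12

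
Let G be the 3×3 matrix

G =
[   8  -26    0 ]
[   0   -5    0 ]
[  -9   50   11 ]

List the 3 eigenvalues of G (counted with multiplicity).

-5, 8, 11

Set up det(λI - G) = 0.
Expanding along the first row, p(λ) = λ^3 - 14λ^2 - 7λ + 440.
Since p(-5) = 0, λ = -5 is a root.
Factor out (λ + 5): p(λ) = (λ + 5)·(λ^2 - 19λ + 88).
The quadratic factors as (λ - 8)·(λ - 11).
Eigenvalues: -5, 8, 11.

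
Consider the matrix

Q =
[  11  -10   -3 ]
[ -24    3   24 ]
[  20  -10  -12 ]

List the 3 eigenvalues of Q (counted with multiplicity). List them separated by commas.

The characteristic polynomial is p(λ) = det(λI - Q).
Expanding the 3×3 determinant: p(λ) = λ^3 - 2λ^2 - 75λ + 216.
Rational-root test: λ = 8 gives p(8) = 0.
Dividing by (λ - 8) leaves λ^2 + 6λ - 27.
The quadratic factors as (λ + 9)·(λ - 3).
Eigenvalues: -9, 3, 8.

-9, 3, 8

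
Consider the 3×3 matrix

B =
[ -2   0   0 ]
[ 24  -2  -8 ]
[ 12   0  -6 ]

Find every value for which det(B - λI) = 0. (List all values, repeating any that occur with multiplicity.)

Compute the characteristic polynomial p(λ) = det(λI - B).
Expanding along the first row, p(λ) = λ^3 + 10λ^2 + 28λ + 24.
Try λ = -2: p(-2) = 0, so -2 is a root.
Factor out (λ + 2): p(λ) = (λ + 2)·(λ^2 + 8λ + 12).
The quadratic factors as (λ + 6)·(λ + 2).
Eigenvalues: -6, -2, -2.

-6, -2, -2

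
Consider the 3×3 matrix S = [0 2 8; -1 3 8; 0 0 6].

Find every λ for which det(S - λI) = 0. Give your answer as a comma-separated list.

The characteristic polynomial is p(r) = det(rI - S).
Cofactor expansion gives p(r) = r^3 - 9r^2 + 20r - 12.
Rational-root test: r = 1 gives p(1) = 0.
Factor out (r - 1): p(r) = (r - 1)·(r^2 - 8r + 12).
The quadratic factors as (r - 2)·(r - 6).
Eigenvalues: 1, 2, 6.

1, 2, 6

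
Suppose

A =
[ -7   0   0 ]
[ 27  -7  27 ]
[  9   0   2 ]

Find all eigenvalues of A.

Set up det(λI - A) = 0.
Cofactor expansion gives p(λ) = λ^3 + 12λ^2 + 21λ - 98.
Rational-root test: λ = 2 gives p(2) = 0.
Dividing by (λ - 2) leaves λ^2 + 14λ + 49.
The quadratic factor is (λ + 7)^2.
Eigenvalues: -7, -7, 2.

-7, -7, 2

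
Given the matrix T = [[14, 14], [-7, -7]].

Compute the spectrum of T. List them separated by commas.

0, 7

det(T - sI) = (14 - s)(-7 - s) - (14)·(-7) = s^2 - 7s.
This factors as s·(s - 7) = 0.
Eigenvalues: 0, 7.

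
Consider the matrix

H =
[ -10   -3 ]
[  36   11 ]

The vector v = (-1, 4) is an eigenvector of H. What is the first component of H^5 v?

First find the eigenvalue: Hv = (-2, 8) = 2·(-1, 4), so λ = 2.
Then H^5 v = λ^5·v = 2^5·(-1, 4) = 32·(-1, 4) = (-32, 128).

-32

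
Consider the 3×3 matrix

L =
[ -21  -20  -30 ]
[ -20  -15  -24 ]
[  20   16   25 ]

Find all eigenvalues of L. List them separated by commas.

Compute the characteristic polynomial p(r) = det(rI - L).
Expanding along the first row, p(r) = r^3 + 11r^2 - r - 11.
Rational-root test: r = -11 gives p(-11) = 0.
Factor out (r + 11): p(r) = (r + 11)·(r^2 - 1).
The quadratic factors as (r + 1)·(r - 1).
Eigenvalues: -11, -1, 1.

-11, -1, 1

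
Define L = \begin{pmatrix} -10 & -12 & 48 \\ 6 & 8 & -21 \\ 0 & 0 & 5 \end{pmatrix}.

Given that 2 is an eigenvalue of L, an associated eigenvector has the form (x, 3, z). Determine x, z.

-3, 0

We need (L - 2I)v = 0.
L - 2I = [[-12, -12, 48], [6, 6, -21], [0, 0, 3]].
Row 1: (-12)·x + (-12)·3 + (48)·z = 0
Row 2: (6)·x + (6)·3 + (-21)·z = 0
Row 3: (0)·x + (0)·3 + (3)·z = 0
Solving gives x = -3, z = 0.
Check: L·(-3, 3, 0) = (-6, 6, 0) = 2·(-3, 3, 0).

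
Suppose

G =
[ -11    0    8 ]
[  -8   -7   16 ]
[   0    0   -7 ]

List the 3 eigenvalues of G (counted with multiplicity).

Compute the characteristic polynomial p(r) = det(rI - G).
Expanding the 3×3 determinant: p(r) = r^3 + 25r^2 + 203r + 539.
Rational-root test: r = -7 gives p(-7) = 0.
Dividing by (r + 7) leaves r^2 + 18r + 77.
The quadratic factors as (r + 11)·(r + 7).
Eigenvalues: -11, -7, -7.

-11, -7, -7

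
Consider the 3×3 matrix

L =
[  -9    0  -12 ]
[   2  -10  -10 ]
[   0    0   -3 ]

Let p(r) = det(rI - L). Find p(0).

p(0) = det(0·I − L) = det(−L) = (−1)^3·det(L).
det(L) = -270, so p(0) = 270.

270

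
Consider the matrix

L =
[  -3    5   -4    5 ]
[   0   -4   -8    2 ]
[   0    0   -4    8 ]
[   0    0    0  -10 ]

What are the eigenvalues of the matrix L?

-10, -4, -4, -3

L is upper triangular, so its eigenvalues are the diagonal entries.
Diagonal: -3, -4, -4, -10.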